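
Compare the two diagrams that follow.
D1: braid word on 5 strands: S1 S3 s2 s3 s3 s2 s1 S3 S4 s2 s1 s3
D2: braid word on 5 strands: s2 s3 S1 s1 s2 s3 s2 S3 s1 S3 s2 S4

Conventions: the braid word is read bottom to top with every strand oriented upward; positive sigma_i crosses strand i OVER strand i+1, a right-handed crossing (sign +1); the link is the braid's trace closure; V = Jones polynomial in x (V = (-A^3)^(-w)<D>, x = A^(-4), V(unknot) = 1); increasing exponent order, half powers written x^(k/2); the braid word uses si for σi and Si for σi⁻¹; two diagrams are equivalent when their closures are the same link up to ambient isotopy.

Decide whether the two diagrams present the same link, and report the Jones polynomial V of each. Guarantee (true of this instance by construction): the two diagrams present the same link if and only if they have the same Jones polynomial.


equivalent: yes
D1 (bracket -A^-12 + A^-8 - A^-4 + 2 - A^4 + A^8; 12 crossings at w = +4): V = x - x^2 + 2x^3 - x^4 + x^5 - x^6
V(D2) = x - x^2 + 2x^3 - x^4 + x^5 - x^6  [12 crossings, <D> = -A^-12 + A^-8 - A^-4 + 2 - A^4 + A^8, w = +4]
observation: one V(x) for all 2 diagrams — one class (guaranteed)


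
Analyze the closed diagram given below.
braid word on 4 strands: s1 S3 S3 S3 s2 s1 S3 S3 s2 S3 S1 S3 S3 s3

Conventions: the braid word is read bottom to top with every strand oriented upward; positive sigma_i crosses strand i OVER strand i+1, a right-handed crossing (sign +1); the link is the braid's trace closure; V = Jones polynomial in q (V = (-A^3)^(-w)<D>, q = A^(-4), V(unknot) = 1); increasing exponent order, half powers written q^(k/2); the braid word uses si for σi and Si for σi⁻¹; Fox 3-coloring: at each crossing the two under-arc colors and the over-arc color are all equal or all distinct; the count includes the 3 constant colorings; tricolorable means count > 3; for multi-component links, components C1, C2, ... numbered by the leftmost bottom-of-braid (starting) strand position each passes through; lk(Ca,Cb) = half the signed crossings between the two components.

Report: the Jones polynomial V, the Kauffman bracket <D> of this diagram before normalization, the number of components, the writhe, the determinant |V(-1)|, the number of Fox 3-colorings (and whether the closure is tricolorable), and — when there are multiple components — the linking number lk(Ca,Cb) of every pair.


V(q) = q^(-19/2) - 2q^(-17/2) + 3q^(-15/2) - 3q^(-13/2) + 4q^(-11/2) - 4q^(-9/2) + 2q^(-7/2) - 3q^(-5/2) + q^(-3/2) - q^(-1/2)
bracket: -A^-10 + A^-6 - 3A^-2 + 2A^2 - 4A^6 + 4A^10 - 3A^14 + 3A^18 - 2A^22 + A^26, w = -4
2 components, writhe -4, over 14 crossings
lk(C1,C2) = 0
det 24, colorings 9 of 3^14 — tricolorable
observation: summing lk over 1 pair gives 0


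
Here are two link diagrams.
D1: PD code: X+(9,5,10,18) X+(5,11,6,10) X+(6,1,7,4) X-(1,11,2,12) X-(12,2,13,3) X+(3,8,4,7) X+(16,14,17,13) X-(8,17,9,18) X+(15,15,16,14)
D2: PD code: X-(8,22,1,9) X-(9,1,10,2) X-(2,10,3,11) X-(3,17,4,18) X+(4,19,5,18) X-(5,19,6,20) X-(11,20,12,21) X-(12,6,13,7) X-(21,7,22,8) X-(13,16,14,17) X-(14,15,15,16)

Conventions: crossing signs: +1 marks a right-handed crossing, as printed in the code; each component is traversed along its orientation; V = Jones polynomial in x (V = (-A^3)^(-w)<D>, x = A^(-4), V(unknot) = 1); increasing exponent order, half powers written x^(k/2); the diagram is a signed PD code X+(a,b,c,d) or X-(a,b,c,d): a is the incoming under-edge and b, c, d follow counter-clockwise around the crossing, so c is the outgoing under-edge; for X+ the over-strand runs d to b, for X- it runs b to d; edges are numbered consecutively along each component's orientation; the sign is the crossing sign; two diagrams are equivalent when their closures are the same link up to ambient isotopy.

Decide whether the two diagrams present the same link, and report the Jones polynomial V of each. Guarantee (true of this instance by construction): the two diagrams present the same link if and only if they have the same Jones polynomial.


equivalent: no
V(D1) = -x^(-1/2) - x^(1/2)  (w +3, c 9, <D> = A^7 + A^11)
V(D2) = -x^(-17/2) + x^(-15/2) - x^(-13/2) + x^(-11/2) - x^(-9/2) - x^(-5/2)  (w -9, c 11, <D> = A^-17 + A^-9 - A^-5 + A^-1 - A^3 + A^7)
why: V(x) takes 2 values over 2 diagrams, fixing the grouping


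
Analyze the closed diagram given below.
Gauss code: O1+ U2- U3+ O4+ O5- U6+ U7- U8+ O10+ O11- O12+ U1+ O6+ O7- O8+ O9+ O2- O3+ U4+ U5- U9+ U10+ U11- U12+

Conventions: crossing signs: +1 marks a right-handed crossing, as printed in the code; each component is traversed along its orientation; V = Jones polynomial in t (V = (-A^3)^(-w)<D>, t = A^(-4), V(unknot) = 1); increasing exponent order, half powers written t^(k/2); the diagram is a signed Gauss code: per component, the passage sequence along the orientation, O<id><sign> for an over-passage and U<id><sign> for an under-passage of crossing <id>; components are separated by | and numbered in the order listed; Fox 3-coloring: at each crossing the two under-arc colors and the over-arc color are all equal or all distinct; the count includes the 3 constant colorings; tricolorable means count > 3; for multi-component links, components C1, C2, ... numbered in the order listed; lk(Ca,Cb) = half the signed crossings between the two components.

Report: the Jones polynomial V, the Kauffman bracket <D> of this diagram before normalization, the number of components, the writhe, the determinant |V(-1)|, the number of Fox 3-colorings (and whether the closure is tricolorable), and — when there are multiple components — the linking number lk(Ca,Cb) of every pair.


V(t) = t + t^3 - t^4
bracket: -A^-4 + 1 + A^8, w = +4
1 component, writhe +4, over 12 crossings
det 3, colorings 9 of 3^12 — tricolorable
observation: w = +4 shifts under R1 moves; the (-A^3)^(-4) factor cancels that in V


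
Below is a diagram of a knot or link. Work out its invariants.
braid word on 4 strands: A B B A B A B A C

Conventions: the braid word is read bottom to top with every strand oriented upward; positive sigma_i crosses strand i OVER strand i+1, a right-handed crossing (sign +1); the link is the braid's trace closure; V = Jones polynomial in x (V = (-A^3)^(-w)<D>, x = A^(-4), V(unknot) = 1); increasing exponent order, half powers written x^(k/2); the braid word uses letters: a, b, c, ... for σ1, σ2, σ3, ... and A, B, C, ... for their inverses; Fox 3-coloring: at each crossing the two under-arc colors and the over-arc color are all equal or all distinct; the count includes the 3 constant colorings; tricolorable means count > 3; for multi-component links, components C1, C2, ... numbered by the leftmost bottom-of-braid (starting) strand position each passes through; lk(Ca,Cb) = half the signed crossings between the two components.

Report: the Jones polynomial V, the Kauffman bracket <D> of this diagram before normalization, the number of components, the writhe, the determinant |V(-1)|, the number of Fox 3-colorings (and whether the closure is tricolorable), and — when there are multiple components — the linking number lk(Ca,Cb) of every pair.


V(x) = -x^-8 + x^-5 + x^-3
bracket: -A^-15 - A^-7 + A^5, w = -9
1 component, writhe -9, over 9 crossings
det 3, colorings 9 of 3^9 — tricolorable
observation: w = -9 shifts under R1 moves; the (-A^3)^(9) factor cancels that in V


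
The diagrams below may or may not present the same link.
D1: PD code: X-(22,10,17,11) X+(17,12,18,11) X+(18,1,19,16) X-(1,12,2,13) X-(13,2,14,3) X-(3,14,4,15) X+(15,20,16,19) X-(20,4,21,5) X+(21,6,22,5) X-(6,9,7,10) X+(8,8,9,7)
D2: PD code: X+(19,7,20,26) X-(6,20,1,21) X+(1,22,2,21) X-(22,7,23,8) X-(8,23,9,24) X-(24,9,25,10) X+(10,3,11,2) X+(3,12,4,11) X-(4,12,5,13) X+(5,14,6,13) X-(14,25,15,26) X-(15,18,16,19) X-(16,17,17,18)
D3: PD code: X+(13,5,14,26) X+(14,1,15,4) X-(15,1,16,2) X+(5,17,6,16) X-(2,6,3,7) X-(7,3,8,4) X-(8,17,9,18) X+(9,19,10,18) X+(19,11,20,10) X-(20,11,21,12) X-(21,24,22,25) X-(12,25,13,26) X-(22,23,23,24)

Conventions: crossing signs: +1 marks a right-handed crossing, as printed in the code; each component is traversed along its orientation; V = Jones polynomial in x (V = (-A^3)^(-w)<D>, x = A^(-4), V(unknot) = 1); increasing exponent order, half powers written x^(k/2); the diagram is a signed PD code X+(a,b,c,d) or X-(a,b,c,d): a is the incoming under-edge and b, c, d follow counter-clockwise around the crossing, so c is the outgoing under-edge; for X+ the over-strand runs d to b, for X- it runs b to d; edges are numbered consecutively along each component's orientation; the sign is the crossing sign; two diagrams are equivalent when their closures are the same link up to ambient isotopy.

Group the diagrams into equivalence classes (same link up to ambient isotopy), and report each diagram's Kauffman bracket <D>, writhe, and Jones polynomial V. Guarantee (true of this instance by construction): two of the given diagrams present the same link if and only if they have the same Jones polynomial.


classes: {D1, D2} | {D3}
V(D1) = x^(-7/2) - x^(-5/2) + x^(-3/2) - 2x^(-1/2) - x^(3/2)  [11 crossings, <D> = A^-9 + 2A^-1 - A^3 + A^7 - A^11, w = -1]
D2 (bracket A^-15 + 2A^-7 - A^-3 + A - A^5; 13 crossings at w = -3): V = x^(-7/2) - x^(-5/2) + x^(-3/2) - 2x^(-1/2) - x^(3/2)
D3 (bracket A^-7 + A; 13 crossings at w = -3): V = -x^(-5/2) - x^(-1/2)
note: 2 values of V(x) split the 3 diagrams


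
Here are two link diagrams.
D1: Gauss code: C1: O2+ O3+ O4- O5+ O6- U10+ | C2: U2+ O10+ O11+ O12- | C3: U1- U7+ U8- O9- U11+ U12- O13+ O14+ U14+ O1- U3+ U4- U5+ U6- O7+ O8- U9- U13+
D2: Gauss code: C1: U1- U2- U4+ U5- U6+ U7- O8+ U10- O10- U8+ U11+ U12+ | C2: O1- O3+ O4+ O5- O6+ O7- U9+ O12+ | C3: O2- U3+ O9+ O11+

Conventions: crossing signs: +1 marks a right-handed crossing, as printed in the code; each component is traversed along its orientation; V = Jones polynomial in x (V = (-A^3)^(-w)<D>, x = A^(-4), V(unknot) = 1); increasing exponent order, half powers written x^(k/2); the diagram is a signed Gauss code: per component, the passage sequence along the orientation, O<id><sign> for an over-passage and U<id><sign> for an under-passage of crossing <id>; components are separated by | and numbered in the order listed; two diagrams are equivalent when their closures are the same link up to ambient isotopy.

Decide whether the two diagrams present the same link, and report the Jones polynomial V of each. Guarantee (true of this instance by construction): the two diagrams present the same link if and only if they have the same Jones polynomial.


equivalent: yes
D1 (bracket A^-6 + A^-2 + A^2 + A^6; 14 crossings at w = +2): V = 1 + x + x^2 + x^3
V(D2) = 1 + x + x^2 + x^3  (w +2, c 12, <D> = A^-6 + A^-2 + A^2 + A^6)
key observation: one V(x) for all 2 diagrams — one class (guaranteed)


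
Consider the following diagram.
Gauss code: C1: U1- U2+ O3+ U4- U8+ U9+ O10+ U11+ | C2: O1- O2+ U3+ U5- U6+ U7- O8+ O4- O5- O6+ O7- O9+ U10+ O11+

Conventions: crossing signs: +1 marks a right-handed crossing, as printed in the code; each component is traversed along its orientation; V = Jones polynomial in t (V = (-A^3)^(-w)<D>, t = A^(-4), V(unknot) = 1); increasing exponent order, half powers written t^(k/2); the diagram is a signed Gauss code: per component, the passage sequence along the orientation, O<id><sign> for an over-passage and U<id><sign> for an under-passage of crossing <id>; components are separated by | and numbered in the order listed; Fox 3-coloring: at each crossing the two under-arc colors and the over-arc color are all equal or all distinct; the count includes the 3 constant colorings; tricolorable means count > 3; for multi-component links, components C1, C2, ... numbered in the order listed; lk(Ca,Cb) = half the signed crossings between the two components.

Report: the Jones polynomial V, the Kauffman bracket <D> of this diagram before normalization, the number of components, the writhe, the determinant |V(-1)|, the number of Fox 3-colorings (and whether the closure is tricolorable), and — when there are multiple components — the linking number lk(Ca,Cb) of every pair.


Jones polynomial: V(t) = -t^(3/2) - t^(7/2) + t^(9/2) - t^(11/2)
<D> = A^-13 - A^-9 + A^-5 + A^3; writhe +3
components 2, writhe +3 (11 crossings)
linking number lk(C1,C2) = +2
3-colorings: 3 of 3^11, det 4 — not tricolorable
note: summing lk over 1 pair gives +2


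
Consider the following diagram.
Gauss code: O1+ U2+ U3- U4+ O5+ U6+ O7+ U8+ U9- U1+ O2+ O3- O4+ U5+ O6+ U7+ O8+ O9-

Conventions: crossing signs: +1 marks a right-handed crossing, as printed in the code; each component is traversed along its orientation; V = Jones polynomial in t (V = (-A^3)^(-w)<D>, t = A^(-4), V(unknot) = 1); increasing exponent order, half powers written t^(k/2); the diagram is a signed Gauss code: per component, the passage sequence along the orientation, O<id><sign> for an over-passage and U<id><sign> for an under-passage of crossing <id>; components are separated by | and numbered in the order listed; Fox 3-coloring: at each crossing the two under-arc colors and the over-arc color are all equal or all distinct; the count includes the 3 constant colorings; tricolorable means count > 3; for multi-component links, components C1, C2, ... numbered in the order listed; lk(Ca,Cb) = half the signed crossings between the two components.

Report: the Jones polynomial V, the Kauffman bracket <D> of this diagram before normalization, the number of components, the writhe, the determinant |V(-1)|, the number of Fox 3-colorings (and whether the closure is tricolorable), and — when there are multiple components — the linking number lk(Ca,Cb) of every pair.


V = t^2 + t^4 - t^5 + t^6 - t^7
<D> = A^-13 - A^-9 + A^-5 - A^-1 - A^7 (w = +5)
1 component over 9 crossings, w = +5
3 Fox colorings among 3^9, |V(-1)| = 5: not tricolorable
why: V spans 5 powers of t: at least 5 crossings in any diagram


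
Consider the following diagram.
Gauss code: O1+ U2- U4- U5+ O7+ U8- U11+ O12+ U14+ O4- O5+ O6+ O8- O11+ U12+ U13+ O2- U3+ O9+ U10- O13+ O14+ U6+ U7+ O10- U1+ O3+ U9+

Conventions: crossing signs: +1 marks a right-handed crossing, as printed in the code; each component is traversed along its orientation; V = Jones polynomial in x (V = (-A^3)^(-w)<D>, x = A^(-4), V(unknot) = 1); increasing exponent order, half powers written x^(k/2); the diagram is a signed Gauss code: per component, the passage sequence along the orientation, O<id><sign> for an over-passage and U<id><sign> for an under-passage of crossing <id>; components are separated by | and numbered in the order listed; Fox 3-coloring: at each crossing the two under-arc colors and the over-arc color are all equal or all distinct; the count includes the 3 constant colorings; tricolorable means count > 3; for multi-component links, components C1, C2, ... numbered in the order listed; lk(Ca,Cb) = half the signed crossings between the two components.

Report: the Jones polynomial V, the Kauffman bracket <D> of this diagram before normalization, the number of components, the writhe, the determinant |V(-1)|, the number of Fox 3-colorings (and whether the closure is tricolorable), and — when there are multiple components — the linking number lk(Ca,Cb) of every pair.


V(x) = 1 - 2x + 4x^2 - 5x^3 + 7x^4 - 7x^5 + 6x^6 - 5x^7 + 3x^8 - x^9
bracket: -A^-18 + 3A^-14 - 5A^-10 + 6A^-6 - 7A^-2 + 7A^2 - 5A^6 + 4A^10 - 2A^14 + A^18, w = +6
1 component, writhe +6, over 14 crossings
det 41, colorings 3 of 3^14 — not tricolorable
observation: |V(-1)| = 41: so not tricolorable, since 3 does not divide 41


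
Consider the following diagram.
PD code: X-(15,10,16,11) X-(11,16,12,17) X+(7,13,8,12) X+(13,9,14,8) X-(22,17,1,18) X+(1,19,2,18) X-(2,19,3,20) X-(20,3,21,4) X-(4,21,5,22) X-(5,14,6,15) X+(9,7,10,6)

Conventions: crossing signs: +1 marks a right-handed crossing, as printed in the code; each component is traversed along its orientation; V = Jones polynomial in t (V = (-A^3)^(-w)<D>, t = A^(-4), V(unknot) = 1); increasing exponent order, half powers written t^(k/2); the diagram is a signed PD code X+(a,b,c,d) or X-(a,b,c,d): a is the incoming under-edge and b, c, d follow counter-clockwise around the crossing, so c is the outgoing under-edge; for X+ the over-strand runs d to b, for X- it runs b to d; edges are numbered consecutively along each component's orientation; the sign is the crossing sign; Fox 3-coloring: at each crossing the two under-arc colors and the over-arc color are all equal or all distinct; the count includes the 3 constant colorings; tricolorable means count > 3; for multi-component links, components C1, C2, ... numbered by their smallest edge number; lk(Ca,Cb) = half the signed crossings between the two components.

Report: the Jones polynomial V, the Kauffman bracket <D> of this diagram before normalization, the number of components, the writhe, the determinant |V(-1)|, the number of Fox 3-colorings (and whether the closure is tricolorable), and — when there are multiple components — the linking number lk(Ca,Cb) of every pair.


V(t) = t^-7 - 3t^-6 + 4t^-5 - 6t^-4 + 7t^-3 - 6t^-2 + 6t^-1 - 3 + 2t - t^2
bracket: A^-17 - 2A^-13 + 3A^-9 - 6A^-5 + 6A^-1 - 7A^3 + 6A^7 - 4A^11 + 3A^15 - A^19, w = -3
1 component, writhe -3, over 11 crossings
det 39, colorings 9 of 3^11 — tricolorable
observation: |V(-1)| = 39: so tricolorable, since 3 divides 39


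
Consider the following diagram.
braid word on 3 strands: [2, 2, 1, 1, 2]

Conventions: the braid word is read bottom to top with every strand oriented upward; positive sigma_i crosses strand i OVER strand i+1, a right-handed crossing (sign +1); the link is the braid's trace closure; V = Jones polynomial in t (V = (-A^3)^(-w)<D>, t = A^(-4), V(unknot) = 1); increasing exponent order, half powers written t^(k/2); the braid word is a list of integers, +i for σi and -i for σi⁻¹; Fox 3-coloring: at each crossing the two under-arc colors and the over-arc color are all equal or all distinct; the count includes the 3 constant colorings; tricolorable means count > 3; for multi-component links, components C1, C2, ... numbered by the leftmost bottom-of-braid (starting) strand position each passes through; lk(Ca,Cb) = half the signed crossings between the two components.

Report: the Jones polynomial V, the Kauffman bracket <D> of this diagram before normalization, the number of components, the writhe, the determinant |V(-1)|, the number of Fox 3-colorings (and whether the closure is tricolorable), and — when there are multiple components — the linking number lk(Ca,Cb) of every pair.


V = -t^(3/2) - 2t^(7/2) + t^(9/2) - t^(11/2) + t^(13/2)
<D> = -A^-11 + A^-7 - A^-3 + 2A + A^9 (w = +5)
2 components over 5 crossings, w = +5
lk(C1,C2): +1
9 Fox colorings among 3^5, |V(-1)| = 6: tricolorable
why: det 6 = |V(-1)|; divisible by 3, so tricolorable


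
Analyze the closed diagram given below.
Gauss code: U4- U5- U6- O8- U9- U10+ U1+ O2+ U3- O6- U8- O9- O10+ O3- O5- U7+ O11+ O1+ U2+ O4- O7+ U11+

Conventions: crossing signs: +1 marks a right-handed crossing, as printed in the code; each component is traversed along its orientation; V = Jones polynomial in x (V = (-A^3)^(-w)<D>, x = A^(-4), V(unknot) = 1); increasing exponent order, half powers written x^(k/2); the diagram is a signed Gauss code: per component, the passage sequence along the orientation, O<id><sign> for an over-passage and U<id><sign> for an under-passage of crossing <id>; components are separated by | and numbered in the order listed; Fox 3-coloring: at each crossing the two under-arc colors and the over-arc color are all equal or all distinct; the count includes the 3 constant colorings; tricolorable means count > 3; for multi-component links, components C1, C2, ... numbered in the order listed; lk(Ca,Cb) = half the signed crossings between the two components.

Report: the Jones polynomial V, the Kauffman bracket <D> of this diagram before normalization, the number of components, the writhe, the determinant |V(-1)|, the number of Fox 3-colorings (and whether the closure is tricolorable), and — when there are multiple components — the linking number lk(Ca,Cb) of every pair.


Jones polynomial: V(x) = -x^-3 + 2x^-2 - 2x^-1 + 3 - 2x + 2x^2 - x^3
<D> = A^-15 - 2A^-11 + 2A^-7 - 3A^-3 + 2A - 2A^5 + A^9; writhe -1
components 1, writhe -1 (11 crossings)
3-colorings: 3 of 3^11, det 13 — not tricolorable
note: V spans 6 powers of x: at least 6 crossings in any diagram


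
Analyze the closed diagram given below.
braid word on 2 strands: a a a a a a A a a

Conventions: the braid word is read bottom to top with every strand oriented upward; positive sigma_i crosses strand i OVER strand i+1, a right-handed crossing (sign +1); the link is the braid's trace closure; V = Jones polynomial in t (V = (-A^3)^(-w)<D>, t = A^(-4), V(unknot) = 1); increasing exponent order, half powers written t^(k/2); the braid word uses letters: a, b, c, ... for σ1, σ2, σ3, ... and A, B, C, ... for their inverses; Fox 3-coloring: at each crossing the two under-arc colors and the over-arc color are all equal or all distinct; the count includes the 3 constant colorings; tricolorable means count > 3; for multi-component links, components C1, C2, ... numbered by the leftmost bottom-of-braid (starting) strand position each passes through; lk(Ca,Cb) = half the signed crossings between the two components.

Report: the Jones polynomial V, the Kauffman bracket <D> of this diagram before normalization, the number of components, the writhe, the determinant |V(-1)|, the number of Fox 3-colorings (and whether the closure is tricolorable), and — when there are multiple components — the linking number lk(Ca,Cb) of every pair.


Jones polynomial: V(t) = t^3 + t^5 - t^6 + t^7 - t^8 + t^9 - t^10
<D> = A^-19 - A^-15 + A^-11 - A^-7 + A^-3 - A - A^9; writhe +7
components 1, writhe +7 (9 crossings)
3-colorings: 3 of 3^9, det 7 — not tricolorable
note: |V(-1)| = 7: so not tricolorable, since 3 does not divide 7


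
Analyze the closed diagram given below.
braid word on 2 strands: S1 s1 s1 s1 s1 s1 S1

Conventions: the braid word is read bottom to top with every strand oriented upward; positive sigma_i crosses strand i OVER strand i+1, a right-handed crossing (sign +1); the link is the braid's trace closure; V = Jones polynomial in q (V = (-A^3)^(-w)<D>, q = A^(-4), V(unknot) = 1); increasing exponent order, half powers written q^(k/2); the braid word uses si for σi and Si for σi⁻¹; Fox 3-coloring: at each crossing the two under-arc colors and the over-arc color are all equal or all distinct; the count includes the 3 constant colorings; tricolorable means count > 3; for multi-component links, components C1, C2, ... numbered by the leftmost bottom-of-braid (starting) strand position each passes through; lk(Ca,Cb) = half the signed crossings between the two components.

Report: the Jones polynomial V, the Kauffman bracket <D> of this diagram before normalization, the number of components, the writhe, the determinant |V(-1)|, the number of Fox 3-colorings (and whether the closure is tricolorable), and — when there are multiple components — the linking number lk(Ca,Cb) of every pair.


V(q) = q + q^3 - q^4
bracket: A^-7 - A^-3 - A^5, w = +3
1 component, writhe +3, over 7 crossings
det 3, colorings 9 of 3^7 — tricolorable
observation: inverse pairs cancel, leaving σ1 σ1 σ1


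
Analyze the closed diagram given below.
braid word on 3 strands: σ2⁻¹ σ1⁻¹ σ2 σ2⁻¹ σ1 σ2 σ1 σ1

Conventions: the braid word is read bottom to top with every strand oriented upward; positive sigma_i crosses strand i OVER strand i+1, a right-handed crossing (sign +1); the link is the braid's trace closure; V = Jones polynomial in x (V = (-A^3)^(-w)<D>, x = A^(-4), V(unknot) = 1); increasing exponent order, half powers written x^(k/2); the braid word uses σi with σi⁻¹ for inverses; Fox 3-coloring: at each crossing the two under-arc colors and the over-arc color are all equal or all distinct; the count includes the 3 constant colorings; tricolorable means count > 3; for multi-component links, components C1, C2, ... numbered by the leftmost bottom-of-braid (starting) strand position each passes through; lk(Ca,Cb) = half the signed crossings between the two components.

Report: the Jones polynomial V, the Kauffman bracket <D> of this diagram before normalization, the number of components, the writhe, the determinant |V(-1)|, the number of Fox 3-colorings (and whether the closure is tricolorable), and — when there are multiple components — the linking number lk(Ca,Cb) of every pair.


Jones polynomial: V(x) = 1 + x + x^2 + x^3
<D> = A^-6 + A^-2 + A^2 + A^6; writhe +2
components 3, writhe +2 (8 crossings)
linking number lk(C1,C2) = +1
lk(C1,C3): 0
lk(C2,C3) = 0
3-colorings: 9 of 3^9, det 0 — tricolorable
note: |V(-1)| = 0: so tricolorable, since 3 divides 0


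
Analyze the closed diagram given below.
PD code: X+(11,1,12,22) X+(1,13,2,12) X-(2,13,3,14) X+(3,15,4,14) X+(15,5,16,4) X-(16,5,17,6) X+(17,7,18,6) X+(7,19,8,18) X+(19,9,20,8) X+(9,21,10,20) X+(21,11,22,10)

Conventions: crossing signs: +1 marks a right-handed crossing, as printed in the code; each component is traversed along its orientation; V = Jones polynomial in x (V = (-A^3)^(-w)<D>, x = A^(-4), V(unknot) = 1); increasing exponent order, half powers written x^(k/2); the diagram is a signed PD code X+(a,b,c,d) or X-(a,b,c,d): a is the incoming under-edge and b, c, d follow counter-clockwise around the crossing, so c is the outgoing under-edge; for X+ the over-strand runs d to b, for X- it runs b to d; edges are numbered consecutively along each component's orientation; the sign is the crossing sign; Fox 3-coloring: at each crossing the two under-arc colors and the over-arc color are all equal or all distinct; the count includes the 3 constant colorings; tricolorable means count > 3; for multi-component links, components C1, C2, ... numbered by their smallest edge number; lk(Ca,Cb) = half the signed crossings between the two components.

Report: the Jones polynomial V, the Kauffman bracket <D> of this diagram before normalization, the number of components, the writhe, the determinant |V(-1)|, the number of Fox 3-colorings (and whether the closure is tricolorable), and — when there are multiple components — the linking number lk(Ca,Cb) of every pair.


V = x^3 + x^5 - x^6 + x^7 - x^8 + x^9 - x^10
<D> = A^-19 - A^-15 + A^-11 - A^-7 + A^-3 - A - A^9 (w = +7)
1 component over 11 crossings, w = +7
3 Fox colorings among 3^11, |V(-1)| = 7: not tricolorable
why: w = +7 (over 11 crossings) is diagram-only; (-A^3)^(-7) removes it from V


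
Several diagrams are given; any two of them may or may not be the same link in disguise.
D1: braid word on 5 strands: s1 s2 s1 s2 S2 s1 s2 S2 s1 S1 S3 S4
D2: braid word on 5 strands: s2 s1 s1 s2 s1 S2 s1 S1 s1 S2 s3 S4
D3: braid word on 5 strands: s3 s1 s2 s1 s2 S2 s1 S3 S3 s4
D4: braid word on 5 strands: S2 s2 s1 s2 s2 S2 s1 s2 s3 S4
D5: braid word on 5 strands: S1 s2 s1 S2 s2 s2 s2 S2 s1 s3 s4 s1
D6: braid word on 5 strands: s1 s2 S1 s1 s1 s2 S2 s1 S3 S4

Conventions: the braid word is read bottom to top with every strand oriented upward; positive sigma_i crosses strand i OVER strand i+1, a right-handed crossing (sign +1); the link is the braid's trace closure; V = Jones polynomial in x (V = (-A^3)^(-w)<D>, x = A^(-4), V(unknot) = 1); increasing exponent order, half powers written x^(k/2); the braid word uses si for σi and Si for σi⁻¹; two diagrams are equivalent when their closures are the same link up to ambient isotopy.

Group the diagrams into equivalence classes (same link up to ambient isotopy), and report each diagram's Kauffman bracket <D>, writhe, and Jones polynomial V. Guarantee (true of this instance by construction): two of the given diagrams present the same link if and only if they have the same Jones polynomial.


grouping into links: {D1, D2, D3, D4, D5, D6}
V(D1) = x + x^3 - x^4  (w +2, c 12, <D> = -A^-10 + A^-6 + A^2)
V(D2) = x + x^3 - x^4  (w +4, c 12, <D> = -A^-4 + 1 + A^8)
V(D3) = x + x^3 - x^4  [10 crossings, <D> = -A^-4 + 1 + A^8, w = +4]
D4 (bracket -A^-4 + 1 + A^8; 10 crossings at w = +4): V = x + x^3 - x^4
V(D5) = x + x^3 - x^4  (w +6, c 12, <D> = -A^2 + A^6 + A^14)
V(D6) = x + x^3 - x^4  (w +2, c 10, <D> = -A^-10 + A^-6 + A^2)
key observation: all 6 diagrams share one V(x), hence one class


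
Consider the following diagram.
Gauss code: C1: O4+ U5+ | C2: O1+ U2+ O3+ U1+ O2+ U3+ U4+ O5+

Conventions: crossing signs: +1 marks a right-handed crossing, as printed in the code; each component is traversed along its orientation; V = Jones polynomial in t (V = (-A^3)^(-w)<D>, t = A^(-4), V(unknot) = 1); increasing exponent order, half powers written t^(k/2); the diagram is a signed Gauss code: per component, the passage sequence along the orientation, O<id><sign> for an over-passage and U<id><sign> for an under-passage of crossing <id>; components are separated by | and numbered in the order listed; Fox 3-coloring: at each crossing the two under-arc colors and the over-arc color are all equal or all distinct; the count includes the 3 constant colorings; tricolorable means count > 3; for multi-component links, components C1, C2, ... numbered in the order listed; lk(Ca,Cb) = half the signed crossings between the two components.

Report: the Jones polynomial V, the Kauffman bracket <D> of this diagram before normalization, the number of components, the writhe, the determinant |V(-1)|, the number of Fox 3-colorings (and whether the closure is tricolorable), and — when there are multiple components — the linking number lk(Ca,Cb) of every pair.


V = -t^(3/2) - 2t^(7/2) + t^(9/2) - t^(11/2) + t^(13/2)
<D> = -A^-11 + A^-7 - A^-3 + 2A + A^9 (w = +5)
2 components over 5 crossings, w = +5
lk(C1,C2): +1
9 Fox colorings among 3^5, |V(-1)| = 6: tricolorable
why: det 6 = |V(-1)|; divisible by 3, so tricolorable


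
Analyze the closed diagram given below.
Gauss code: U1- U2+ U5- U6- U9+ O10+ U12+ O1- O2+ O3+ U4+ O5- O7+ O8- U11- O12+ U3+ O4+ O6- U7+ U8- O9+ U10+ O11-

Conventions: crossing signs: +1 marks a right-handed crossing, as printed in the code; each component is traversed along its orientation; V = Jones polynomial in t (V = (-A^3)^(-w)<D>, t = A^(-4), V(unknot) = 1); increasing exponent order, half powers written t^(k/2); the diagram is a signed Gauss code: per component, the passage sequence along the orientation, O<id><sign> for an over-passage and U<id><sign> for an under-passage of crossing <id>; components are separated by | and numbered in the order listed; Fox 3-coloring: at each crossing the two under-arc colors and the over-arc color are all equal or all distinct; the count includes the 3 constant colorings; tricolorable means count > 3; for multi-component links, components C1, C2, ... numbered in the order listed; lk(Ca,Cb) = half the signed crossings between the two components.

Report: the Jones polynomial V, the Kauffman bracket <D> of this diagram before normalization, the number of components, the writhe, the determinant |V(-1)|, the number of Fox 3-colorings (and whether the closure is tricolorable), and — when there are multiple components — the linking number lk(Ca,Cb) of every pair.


V = t^-1 - 1 + 2t - 2t^2 + 2t^3 - 2t^4 + t^5
<D> = A^-14 - 2A^-10 + 2A^-6 - 2A^-2 + 2A^2 - A^6 + A^10 (w = +2)
1 component over 12 crossings, w = +2
3 Fox colorings among 3^12, |V(-1)| = 11: not tricolorable
why: the span of V is 6, forcing >= 6 crossings in any diagram


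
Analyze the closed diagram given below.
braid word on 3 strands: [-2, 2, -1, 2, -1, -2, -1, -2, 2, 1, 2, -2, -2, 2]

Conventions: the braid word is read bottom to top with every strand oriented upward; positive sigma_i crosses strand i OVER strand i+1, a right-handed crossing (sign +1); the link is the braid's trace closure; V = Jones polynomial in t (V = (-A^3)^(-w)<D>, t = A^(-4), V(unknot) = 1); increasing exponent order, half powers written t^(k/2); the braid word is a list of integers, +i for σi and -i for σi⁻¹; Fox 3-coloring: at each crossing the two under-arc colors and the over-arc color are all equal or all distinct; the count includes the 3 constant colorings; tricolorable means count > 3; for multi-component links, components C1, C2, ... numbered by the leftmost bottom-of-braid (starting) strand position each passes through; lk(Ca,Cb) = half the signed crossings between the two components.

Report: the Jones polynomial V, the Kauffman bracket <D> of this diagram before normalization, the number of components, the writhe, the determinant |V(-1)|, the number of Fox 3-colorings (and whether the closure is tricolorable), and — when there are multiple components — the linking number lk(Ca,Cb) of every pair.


V = 1
<D> = A^-6 (w = -2)
1 component over 14 crossings, w = -2
3 Fox colorings among 3^14, |V(-1)| = 1: not tricolorable
why: det 1 = |V(-1)|; not divisible by 3, so not tricolorable


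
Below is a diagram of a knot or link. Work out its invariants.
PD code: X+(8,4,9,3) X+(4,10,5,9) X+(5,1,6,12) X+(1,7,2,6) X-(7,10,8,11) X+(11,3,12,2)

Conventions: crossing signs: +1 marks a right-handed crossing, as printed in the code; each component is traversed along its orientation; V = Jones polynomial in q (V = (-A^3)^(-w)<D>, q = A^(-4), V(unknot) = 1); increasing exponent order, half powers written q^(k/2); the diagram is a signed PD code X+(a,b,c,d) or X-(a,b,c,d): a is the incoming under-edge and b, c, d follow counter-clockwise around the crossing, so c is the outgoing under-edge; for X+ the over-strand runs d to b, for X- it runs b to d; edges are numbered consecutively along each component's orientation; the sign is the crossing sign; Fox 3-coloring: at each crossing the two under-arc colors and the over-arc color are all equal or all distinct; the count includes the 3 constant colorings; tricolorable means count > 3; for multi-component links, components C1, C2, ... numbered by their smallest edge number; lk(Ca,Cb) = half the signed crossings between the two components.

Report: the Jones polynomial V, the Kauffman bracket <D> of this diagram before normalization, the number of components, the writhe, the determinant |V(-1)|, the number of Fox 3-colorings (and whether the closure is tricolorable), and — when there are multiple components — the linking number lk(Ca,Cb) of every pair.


V(q) = q - q^2 + 2q^3 - q^4 + q^5 - q^6
bracket: -A^-12 + A^-8 - A^-4 + 2 - A^4 + A^8, w = +4
1 component, writhe +4, over 6 crossings
det 7, colorings 3 of 3^6 — not tricolorable
observation: w = +4 (over 6 crossings) is diagram-only; (-A^3)^(-4) removes it from V


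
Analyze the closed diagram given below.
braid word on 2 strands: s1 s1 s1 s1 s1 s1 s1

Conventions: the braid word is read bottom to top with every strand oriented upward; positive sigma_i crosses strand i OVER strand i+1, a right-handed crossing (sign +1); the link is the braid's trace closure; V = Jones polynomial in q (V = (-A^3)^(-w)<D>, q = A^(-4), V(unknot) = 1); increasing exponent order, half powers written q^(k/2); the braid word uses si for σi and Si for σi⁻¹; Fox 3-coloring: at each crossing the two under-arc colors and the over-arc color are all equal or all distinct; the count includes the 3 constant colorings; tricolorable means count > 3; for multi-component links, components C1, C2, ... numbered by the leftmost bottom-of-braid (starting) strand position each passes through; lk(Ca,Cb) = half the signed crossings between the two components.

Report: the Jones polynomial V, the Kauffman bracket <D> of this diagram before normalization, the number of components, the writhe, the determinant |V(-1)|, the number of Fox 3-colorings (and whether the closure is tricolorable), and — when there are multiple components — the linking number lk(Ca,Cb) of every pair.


V(q) = q^3 + q^5 - q^6 + q^7 - q^8 + q^9 - q^10
bracket: A^-19 - A^-15 + A^-11 - A^-7 + A^-3 - A - A^9, w = +7
1 component, writhe +7, over 7 crossings
det 7, colorings 3 of 3^7 — not tricolorable
observation: det 7 = |V(-1)|; not divisible by 3, so not tricolorable


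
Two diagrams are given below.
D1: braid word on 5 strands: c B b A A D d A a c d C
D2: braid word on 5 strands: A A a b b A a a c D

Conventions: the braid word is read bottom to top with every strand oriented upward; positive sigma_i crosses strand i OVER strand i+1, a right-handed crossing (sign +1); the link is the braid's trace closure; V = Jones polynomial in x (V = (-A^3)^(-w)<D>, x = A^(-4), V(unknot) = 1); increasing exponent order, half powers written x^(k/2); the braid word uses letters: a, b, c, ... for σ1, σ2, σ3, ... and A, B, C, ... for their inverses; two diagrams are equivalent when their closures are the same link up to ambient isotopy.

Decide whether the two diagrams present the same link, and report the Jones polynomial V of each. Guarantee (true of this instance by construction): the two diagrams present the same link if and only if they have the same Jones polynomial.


equivalent: no
D1 (bracket 1 + A^4 + A^8 + A^12; 12 crossings at w = 0): V = x^-3 + x^-2 + x^-1 + 1
D2 (bracket A^-6 + A^-2 + A^2 + A^6; 10 crossings at w = +2): V = 1 + x + x^2 + x^3
key observation: V(x) takes 2 values over 2 diagrams, fixing the grouping


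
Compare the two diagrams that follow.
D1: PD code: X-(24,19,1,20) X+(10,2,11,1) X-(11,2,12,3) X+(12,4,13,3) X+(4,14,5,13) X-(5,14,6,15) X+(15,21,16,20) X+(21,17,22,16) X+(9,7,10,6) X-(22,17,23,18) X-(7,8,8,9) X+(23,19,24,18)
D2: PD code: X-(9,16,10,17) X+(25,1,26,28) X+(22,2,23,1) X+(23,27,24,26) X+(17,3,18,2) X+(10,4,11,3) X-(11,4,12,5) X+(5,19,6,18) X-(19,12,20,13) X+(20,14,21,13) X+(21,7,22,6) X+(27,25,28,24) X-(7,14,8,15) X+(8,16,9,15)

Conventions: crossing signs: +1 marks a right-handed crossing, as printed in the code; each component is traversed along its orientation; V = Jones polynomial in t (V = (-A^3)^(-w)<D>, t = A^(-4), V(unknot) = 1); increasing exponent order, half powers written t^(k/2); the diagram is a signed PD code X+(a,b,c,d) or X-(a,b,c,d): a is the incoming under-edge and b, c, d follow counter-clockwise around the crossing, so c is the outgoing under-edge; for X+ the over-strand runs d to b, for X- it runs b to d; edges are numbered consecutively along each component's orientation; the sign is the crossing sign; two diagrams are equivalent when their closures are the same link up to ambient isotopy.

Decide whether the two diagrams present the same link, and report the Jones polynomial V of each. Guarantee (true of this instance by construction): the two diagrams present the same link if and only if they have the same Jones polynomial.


equivalent: no
V(D1) = 1  (w +2, c 12, <D> = A^6)
D2 (bracket A^-14 - 2A^-10 + A^-6 - 2A^-2 + 2A^2 + A^10; 14 crossings at w = +6): V = t^2 + 2t^4 - 2t^5 + t^6 - 2t^7 + t^8
why: V(t) takes 2 values over 2 diagrams, fixing the grouping


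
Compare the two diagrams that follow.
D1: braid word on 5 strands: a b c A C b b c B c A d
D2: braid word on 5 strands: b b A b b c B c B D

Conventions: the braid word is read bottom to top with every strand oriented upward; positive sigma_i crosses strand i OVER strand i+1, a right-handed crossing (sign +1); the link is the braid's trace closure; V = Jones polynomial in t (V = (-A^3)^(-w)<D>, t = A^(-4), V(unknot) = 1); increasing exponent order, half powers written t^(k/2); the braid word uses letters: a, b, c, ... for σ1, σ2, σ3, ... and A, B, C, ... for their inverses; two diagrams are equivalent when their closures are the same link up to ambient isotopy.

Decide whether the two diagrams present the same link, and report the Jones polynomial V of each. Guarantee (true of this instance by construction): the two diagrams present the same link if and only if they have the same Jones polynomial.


equivalent: yes
V(D1) = t - t^2 + 2t^3 - t^4 + t^5 - t^6  (w +4, c 12, <D> = -A^-12 + A^-8 - A^-4 + 2 - A^4 + A^8)
V(D2) = t - t^2 + 2t^3 - t^4 + t^5 - t^6  (w +2, c 10, <D> = -A^-18 + A^-14 - A^-10 + 2A^-6 - A^-2 + A^2)
why: D2 (10 crossings) and D1 (12) are Markov-related braid presentations


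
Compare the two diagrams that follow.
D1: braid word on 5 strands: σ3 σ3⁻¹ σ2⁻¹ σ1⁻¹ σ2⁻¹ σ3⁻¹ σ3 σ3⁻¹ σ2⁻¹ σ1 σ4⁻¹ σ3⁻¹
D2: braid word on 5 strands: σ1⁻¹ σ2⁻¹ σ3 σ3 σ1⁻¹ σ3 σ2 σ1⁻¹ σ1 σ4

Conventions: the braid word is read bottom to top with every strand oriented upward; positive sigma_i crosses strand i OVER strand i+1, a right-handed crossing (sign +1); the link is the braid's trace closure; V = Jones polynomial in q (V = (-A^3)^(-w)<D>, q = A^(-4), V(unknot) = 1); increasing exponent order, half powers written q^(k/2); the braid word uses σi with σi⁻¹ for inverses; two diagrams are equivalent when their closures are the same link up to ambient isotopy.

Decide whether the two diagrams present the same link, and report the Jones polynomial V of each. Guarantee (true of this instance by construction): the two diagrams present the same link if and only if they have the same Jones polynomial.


same link: no
V(D1) = -q^-4 + q^-3 + q^-1  [12 crossings, <D> = A^-14 + A^-6 - A^-2, w = -6]
V(D2) = q + q^3 - q^4  [10 crossings, <D> = -A^-10 + A^-6 + A^2, w = +2]
insight: 2 classes among 2 diagrams; unequal V(q) rules out equality
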